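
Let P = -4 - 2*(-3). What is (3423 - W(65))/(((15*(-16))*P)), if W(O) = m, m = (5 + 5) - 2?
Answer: -683/96 ≈ -7.1146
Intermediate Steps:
P = 2 (P = -4 + 6 = 2)
m = 8 (m = 10 - 2 = 8)
W(O) = 8
(3423 - W(65))/(((15*(-16))*P)) = (3423 - 1*8)/(((15*(-16))*2)) = (3423 - 8)/((-240*2)) = 3415/(-480) = 3415*(-1/480) = -683/96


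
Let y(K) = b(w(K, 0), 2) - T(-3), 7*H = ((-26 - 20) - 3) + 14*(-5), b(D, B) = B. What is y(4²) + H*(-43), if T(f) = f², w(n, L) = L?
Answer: 724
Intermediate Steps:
H = -17 (H = (((-26 - 20) - 3) + 14*(-5))/7 = ((-46 - 3) - 70)/7 = (-49 - 70)/7 = (⅐)*(-119) = -17)
y(K) = -7 (y(K) = 2 - 1*(-3)² = 2 - 1*9 = 2 - 9 = -7)
y(4²) + H*(-43) = -7 - 17*(-43) = -7 + 731 = 724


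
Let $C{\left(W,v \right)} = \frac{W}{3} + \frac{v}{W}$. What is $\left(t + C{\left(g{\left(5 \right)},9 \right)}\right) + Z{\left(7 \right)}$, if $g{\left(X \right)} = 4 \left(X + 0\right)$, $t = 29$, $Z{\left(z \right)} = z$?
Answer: $\frac{2587}{60} \approx 43.117$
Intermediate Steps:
$g{\left(X \right)} = 4 X$
$C{\left(W,v \right)} = \frac{W}{3} + \frac{v}{W}$ ($C{\left(W,v \right)} = W \frac{1}{3} + \frac{v}{W} = \frac{W}{3} + \frac{v}{W}$)
$\left(t + C{\left(g{\left(5 \right)},9 \right)}\right) + Z{\left(7 \right)} = \left(29 + \left(\frac{4 \cdot 5}{3} + \frac{9}{4 \cdot 5}\right)\right) + 7 = \left(29 + \left(\frac{1}{3} \cdot 20 + \frac{9}{20}\right)\right) + 7 = \left(29 + \left(\frac{20}{3} + 9 \cdot \frac{1}{20}\right)\right) + 7 = \left(29 + \left(\frac{20}{3} + \frac{9}{20}\right)\right) + 7 = \left(29 + \frac{427}{60}\right) + 7 = \frac{2167}{60} + 7 = \frac{2587}{60}$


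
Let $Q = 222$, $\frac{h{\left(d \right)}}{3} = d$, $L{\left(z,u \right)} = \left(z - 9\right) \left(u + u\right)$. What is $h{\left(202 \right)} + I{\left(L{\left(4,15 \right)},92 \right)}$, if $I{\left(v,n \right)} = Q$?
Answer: $828$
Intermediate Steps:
$L{\left(z,u \right)} = 2 u \left(-9 + z\right)$ ($L{\left(z,u \right)} = \left(-9 + z\right) 2 u = 2 u \left(-9 + z\right)$)
$h{\left(d \right)} = 3 d$
$I{\left(v,n \right)} = 222$
$h{\left(202 \right)} + I{\left(L{\left(4,15 \right)},92 \right)} = 3 \cdot 202 + 222 = 606 + 222 = 828$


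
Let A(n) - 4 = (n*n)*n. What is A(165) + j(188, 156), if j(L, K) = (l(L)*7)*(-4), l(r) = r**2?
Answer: 3502497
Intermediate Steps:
j(L, K) = -28*L**2 (j(L, K) = (L**2*7)*(-4) = (7*L**2)*(-4) = -28*L**2)
A(n) = 4 + n**3 (A(n) = 4 + (n*n)*n = 4 + n**2*n = 4 + n**3)
A(165) + j(188, 156) = (4 + 165**3) - 28*188**2 = (4 + 4492125) - 28*35344 = 4492129 - 989632 = 3502497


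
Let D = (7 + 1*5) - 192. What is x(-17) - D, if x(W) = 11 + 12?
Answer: 203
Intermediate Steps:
D = -180 (D = (7 + 5) - 192 = 12 - 192 = -180)
x(W) = 23
x(-17) - D = 23 - 1*(-180) = 23 + 180 = 203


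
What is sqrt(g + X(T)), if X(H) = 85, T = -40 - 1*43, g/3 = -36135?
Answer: 4*I*sqrt(6770) ≈ 329.12*I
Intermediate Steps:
g = -108405 (g = 3*(-36135) = -108405)
T = -83 (T = -40 - 43 = -83)
sqrt(g + X(T)) = sqrt(-108405 + 85) = sqrt(-108320) = 4*I*sqrt(6770)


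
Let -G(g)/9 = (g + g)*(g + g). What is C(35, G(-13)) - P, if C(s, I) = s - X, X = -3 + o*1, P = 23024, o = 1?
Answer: -22987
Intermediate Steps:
X = -2 (X = -3 + 1*1 = -3 + 1 = -2)
G(g) = -36*g² (G(g) = -9*(g + g)*(g + g) = -9*2*g*2*g = -36*g²)
C(s, I) = 2 + s (C(s, I) = s - 1*(-2) = s + 2 = 2 + s)
C(35, G(-13)) - P = (2 + 35) - 1*23024 = 37 - 23024 = -22987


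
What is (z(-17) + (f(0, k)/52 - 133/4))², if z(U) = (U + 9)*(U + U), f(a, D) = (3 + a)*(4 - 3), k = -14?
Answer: 38551681/676 ≈ 57029.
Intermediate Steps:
f(a, D) = 3 + a (f(a, D) = (3 + a)*1 = 3 + a)
z(U) = 2*U*(9 + U) (z(U) = (9 + U)*(2*U) = 2*U*(9 + U))
(z(-17) + (f(0, k)/52 - 133/4))² = (2*(-17)*(9 - 17) + ((3 + 0)/52 - 133/4))² = (2*(-17)*(-8) + (3*(1/52) - 133*¼))² = (272 + (3/52 - 133/4))² = (272 - 863/26)² = (6209/26)² = 38551681/676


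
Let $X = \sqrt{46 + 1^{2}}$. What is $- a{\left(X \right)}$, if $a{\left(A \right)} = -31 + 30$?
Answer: $1$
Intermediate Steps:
$X = \sqrt{47}$ ($X = \sqrt{46 + 1} = \sqrt{47} \approx 6.8557$)
$a{\left(A \right)} = -1$
$- a{\left(X \right)} = \left(-1\right) \left(-1\right) = 1$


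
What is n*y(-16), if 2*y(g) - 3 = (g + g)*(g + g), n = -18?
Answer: -9243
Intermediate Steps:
y(g) = 3/2 + 2*g² (y(g) = 3/2 + ((g + g)*(g + g))/2 = 3/2 + ((2*g)*(2*g))/2 = 3/2 + (4*g²)/2 = 3/2 + 2*g²)
n*y(-16) = -18*(3/2 + 2*(-16)²) = -18*(3/2 + 2*256) = -18*(3/2 + 512) = -18*1027/2 = -9243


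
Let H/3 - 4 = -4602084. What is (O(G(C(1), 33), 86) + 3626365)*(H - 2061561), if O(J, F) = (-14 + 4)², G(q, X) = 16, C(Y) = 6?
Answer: -57544024953465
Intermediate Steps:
O(J, F) = 100 (O(J, F) = (-10)² = 100)
H = -13806240 (H = 12 + 3*(-4602084) = 12 - 13806252 = -13806240)
(O(G(C(1), 33), 86) + 3626365)*(H - 2061561) = (100 + 3626365)*(-13806240 - 2061561) = 3626465*(-15867801) = -57544024953465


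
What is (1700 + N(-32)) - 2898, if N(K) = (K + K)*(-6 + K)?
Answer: 1234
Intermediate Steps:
N(K) = 2*K*(-6 + K) (N(K) = (2*K)*(-6 + K) = 2*K*(-6 + K))
(1700 + N(-32)) - 2898 = (1700 + 2*(-32)*(-6 - 32)) - 2898 = (1700 + 2*(-32)*(-38)) - 2898 = (1700 + 2432) - 2898 = 4132 - 2898 = 1234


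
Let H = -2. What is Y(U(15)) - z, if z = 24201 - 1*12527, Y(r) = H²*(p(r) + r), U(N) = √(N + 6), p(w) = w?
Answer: -11674 + 8*√21 ≈ -11637.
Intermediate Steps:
U(N) = √(6 + N)
Y(r) = 8*r (Y(r) = (-2)²*(r + r) = 4*(2*r) = 8*r)
z = 11674 (z = 24201 - 12527 = 11674)
Y(U(15)) - z = 8*√(6 + 15) - 1*11674 = 8*√21 - 11674 = -11674 + 8*√21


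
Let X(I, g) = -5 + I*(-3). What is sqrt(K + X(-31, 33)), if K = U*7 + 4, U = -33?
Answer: I*sqrt(139) ≈ 11.79*I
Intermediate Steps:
X(I, g) = -5 - 3*I
K = -227 (K = -33*7 + 4 = -231 + 4 = -227)
sqrt(K + X(-31, 33)) = sqrt(-227 + (-5 - 3*(-31))) = sqrt(-227 + (-5 + 93)) = sqrt(-227 + 88) = sqrt(-139) = I*sqrt(139)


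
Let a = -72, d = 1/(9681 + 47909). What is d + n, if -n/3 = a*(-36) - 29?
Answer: -442809509/57590 ≈ -7689.0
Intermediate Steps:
d = 1/57590 ≈ 1.7364e-5
n = -7689 (n = -3*(-72*(-36) - 29) = -3*(2592 - 29) = -3*2563 = -7689)
d + n = 1/57590 - 7689 = -442809509/57590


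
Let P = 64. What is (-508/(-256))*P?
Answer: 127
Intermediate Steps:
(-508/(-256))*P = -508/(-256)*64 = -508*(-1/256)*64 = (127/64)*64 = 127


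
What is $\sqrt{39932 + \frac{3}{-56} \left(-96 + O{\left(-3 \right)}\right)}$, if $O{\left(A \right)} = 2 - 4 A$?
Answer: $\frac{\sqrt{7827533}}{14} \approx 199.84$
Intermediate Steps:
$\sqrt{39932 + \frac{3}{-56} \left(-96 + O{\left(-3 \right)}\right)} = \sqrt{39932 + \frac{3}{-56} \left(-96 + \left(2 - -12\right)\right)} = \sqrt{39932 + 3 \left(- \frac{1}{56}\right) \left(-96 + \left(2 + 12\right)\right)} = \sqrt{39932 - \frac{3 \left(-96 + 14\right)}{56}} = \sqrt{39932 - - \frac{123}{28}} = \sqrt{39932 + \frac{123}{28}} = \sqrt{\frac{1118219}{28}} = \frac{\sqrt{7827533}}{14}$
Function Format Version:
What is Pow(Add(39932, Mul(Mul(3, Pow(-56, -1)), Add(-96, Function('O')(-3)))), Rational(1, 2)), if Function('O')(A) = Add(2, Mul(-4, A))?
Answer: Mul(Rational(1, 14), Pow(7827533, Rational(1, 2))) ≈ 199.84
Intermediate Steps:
Pow(Add(39932, Mul(Mul(3, Pow(-56, -1)), Add(-96, Function('O')(-3)))), Rational(1, 2)) = Pow(Add(39932, Mul(Mul(3, Pow(-56, -1)), Add(-96, Add(2, Mul(-4, -3))))), Rational(1, 2)) = Pow(Add(39932, Mul(Mul(3, Rational(-1, 56)), Add(-96, Add(2, 12)))), Rational(1, 2)) = Pow(Add(39932, Mul(Rational(-3, 56), Add(-96, 14))), Rational(1, 2)) = Pow(Add(39932, Mul(Rational(-3, 56), -82)), Rational(1, 2)) = Pow(Add(39932, Rational(123, 28)), Rational(1, 2)) = Pow(Rational(1118219, 28), Rational(1, 2)) = Mul(Rational(1, 14), Pow(7827533, Rational(1, 2)))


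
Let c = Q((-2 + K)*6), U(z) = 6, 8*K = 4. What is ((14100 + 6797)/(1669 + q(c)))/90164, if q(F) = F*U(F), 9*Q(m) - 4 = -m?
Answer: 62691/453795412 ≈ 0.00013815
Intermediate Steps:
K = 1/2 (K = (1/8)*4 = 1/2 ≈ 0.50000)
Q(m) = 4/9 - m/9 (Q(m) = 4/9 + (-m)/9 = 4/9 - m/9)
c = 13/9 (c = 4/9 - (-2 + 1/2)*6/9 = 4/9 - (-1)*6/6 = 4/9 - 1/9*(-9) = 4/9 + 1 = 13/9 ≈ 1.4444)
q(F) = 6*F (q(F) = F*6 = 6*F)
((14100 + 6797)/(1669 + q(c)))/90164 = ((14100 + 6797)/(1669 + 6*(13/9)))/90164 = (20897/(1669 + 26/3))*(1/90164) = (20897/(5033/3))*(1/90164) = (20897*(3/5033))*(1/90164) = (62691/5033)*(1/90164) = 62691/453795412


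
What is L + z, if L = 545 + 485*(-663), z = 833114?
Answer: 512104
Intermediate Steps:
L = -321010 (L = 545 - 321555 = -321010)
L + z = -321010 + 833114 = 512104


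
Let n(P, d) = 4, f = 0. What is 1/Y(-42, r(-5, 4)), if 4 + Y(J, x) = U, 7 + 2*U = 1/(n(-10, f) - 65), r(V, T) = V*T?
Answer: -61/458 ≈ -0.13319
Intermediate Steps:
r(V, T) = T*V
U = -214/61 (U = -7/2 + 1/(2*(4 - 65)) = -7/2 + (½)/(-61) = -7/2 + (½)*(-1/61) = -7/2 - 1/122 = -214/61 ≈ -3.5082)
Y(J, x) = -458/61 (Y(J, x) = -4 - 214/61 = -458/61)
1/Y(-42, r(-5, 4)) = 1/(-458/61) = -61/458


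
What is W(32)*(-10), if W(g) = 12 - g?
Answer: 200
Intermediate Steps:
W(32)*(-10) = (12 - 1*32)*(-10) = (12 - 32)*(-10) = -20*(-10) = 200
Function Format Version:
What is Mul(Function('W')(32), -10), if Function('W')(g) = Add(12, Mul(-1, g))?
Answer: 200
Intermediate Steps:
Mul(Function('W')(32), -10) = Mul(Add(12, Mul(-1, 32)), -10) = Mul(Add(12, -32), -10) = Mul(-20, -10) = 200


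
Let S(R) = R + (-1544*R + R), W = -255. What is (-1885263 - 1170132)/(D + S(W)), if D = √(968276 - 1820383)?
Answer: -1201411867950/154614956207 + 3055395*I*√852107/154614956207 ≈ -7.7703 + 0.018242*I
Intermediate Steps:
D = I*√852107 (D = √(-852107) = I*√852107 ≈ 923.1*I)
S(R) = -1542*R (S(R) = R - 1543*R = -1542*R)
(-1885263 - 1170132)/(D + S(W)) = (-1885263 - 1170132)/(I*√852107 - 1542*(-255)) = -3055395/(I*√852107 + 393210) = -3055395/(393210 + I*√852107)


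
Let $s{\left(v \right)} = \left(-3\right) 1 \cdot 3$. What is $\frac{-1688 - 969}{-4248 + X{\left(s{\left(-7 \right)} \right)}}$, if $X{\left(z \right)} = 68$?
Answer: $\frac{2657}{4180} \approx 0.63565$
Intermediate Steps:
$s{\left(v \right)} = -9$ ($s{\left(v \right)} = \left(-3\right) 3 = -9$)
$\frac{-1688 - 969}{-4248 + X{\left(s{\left(-7 \right)} \right)}} = \frac{-1688 - 969}{-4248 + 68} = - \frac{2657}{-4180} = \left(-2657\right) \left(- \frac{1}{4180}\right) = \frac{2657}{4180}$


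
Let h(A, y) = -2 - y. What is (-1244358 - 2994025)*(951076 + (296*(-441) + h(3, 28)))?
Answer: -3477635635330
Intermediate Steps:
(-1244358 - 2994025)*(951076 + (296*(-441) + h(3, 28))) = (-1244358 - 2994025)*(951076 + (296*(-441) + (-2 - 1*28))) = -4238383*(951076 + (-130536 + (-2 - 28))) = -4238383*(951076 + (-130536 - 30)) = -4238383*(951076 - 130566) = -4238383*820510 = -3477635635330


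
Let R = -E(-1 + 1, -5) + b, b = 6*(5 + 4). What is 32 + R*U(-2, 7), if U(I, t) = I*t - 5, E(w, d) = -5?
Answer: -1089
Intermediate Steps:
U(I, t) = -5 + I*t
b = 54 (b = 6*9 = 54)
R = 59 (R = -1*(-5) + 54 = 5 + 54 = 59)
32 + R*U(-2, 7) = 32 + 59*(-5 - 2*7) = 32 + 59*(-5 - 14) = 32 + 59*(-19) = 32 - 1121 = -1089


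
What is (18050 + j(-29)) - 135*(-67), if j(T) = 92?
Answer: 27187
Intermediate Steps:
(18050 + j(-29)) - 135*(-67) = (18050 + 92) - 135*(-67) = 18142 + 9045 = 27187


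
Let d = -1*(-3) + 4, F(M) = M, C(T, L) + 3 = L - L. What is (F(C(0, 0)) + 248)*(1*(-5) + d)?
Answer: 490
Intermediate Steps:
C(T, L) = -3 (C(T, L) = -3 + (L - L) = -3 + 0 = -3)
d = 7 (d = 3 + 4 = 7)
(F(C(0, 0)) + 248)*(1*(-5) + d) = (-3 + 248)*(1*(-5) + 7) = 245*(-5 + 7) = 245*2 = 490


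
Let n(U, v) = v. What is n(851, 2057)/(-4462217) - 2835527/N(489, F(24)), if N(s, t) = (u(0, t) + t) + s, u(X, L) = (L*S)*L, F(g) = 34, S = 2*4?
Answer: -12652756882306/43600322307 ≈ -290.20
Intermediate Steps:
S = 8
u(X, L) = 8*L² (u(X, L) = (L*8)*L = (8*L)*L = 8*L²)
N(s, t) = s + t + 8*t² (N(s, t) = (8*t² + t) + s = (t + 8*t²) + s = s + t + 8*t²)
n(851, 2057)/(-4462217) - 2835527/N(489, F(24)) = 2057/(-4462217) - 2835527/(489 + 34 + 8*34²) = 2057*(-1/4462217) - 2835527/(489 + 34 + 8*1156) = -2057/4462217 - 2835527/(489 + 34 + 9248) = -2057/4462217 - 2835527/9771 = -12652756882306/43600322307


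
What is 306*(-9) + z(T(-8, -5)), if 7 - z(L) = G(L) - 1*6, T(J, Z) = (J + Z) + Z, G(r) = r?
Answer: -2723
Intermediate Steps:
T(J, Z) = J + 2*Z
z(L) = 13 - L (z(L) = 7 - (L - 1*6) = 7 - (L - 6) = 7 - (-6 + L) = 7 + (6 - L) = 13 - L)
306*(-9) + z(T(-8, -5)) = 306*(-9) + (13 - (-8 + 2*(-5))) = -2754 + (13 - (-8 - 10)) = -2754 + (13 - 1*(-18)) = -2754 + (13 + 18) = -2754 + 31 = -2723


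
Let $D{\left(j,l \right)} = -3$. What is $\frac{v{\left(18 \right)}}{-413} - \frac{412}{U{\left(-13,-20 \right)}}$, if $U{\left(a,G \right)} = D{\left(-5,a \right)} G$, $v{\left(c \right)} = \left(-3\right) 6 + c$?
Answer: $- \frac{103}{15} \approx -6.8667$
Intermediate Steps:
$v{\left(c \right)} = -18 + c$
$U{\left(a,G \right)} = - 3 G$
$\frac{v{\left(18 \right)}}{-413} - \frac{412}{U{\left(-13,-20 \right)}} = \frac{-18 + 18}{-413} - \frac{412}{\left(-3\right) \left(-20\right)} = 0 \left(- \frac{1}{413}\right) - \frac{412}{60} = 0 - \frac{103}{15} = - \frac{103}{15}$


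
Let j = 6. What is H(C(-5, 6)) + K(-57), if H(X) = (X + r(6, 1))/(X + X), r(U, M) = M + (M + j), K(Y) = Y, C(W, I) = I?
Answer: -335/6 ≈ -55.833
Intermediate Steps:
r(U, M) = 6 + 2*M (r(U, M) = M + (M + 6) = M + (6 + M) = 6 + 2*M)
H(X) = (8 + X)/(2*X) (H(X) = (X + (6 + 2*1))/(X + X) = (X + (6 + 2))/((2*X)) = (X + 8)*(1/(2*X)) = (8 + X)*(1/(2*X)) = (8 + X)/(2*X))
H(C(-5, 6)) + K(-57) = (½)*(8 + 6)/6 - 57 = (½)*(⅙)*14 - 57 = 7/6 - 57 = -335/6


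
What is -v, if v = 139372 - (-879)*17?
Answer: -154315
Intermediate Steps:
v = 154315 (v = 139372 - 1*(-14943) = 139372 + 14943 = 154315)
-v = -1*154315 = -154315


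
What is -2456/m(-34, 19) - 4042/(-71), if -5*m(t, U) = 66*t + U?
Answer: 1624314/31595 ≈ 51.410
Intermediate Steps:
m(t, U) = -66*t/5 - U/5 (m(t, U) = -(66*t + U)/5 = -(U + 66*t)/5 = -66*t/5 - U/5)
-2456/m(-34, 19) - 4042/(-71) = -2456/(-66/5*(-34) - ⅕*19) - 4042/(-71) = -2456/(2244/5 - 19/5) - 4042*(-1/71) = -2456/445 + 4042/71 = 1624314/31595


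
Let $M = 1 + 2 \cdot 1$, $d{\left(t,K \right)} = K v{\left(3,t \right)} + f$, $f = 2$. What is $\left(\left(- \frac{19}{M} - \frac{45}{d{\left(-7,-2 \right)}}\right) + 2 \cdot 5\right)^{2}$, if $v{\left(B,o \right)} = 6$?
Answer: $\frac{2401}{36} \approx 66.694$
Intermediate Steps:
$d{\left(t,K \right)} = 2 + 6 K$ ($d{\left(t,K \right)} = K 6 + 2 = 6 K + 2 = 2 + 6 K$)
$M = 3$ ($M = 1 + 2 = 3$)
$\left(\left(- \frac{19}{M} - \frac{45}{d{\left(-7,-2 \right)}}\right) + 2 \cdot 5\right)^{2} = \left(\left(- \frac{19}{3} - \frac{45}{2 + 6 \left(-2\right)}\right) + 2 \cdot 5\right)^{2} = \left(\left(\left(-19\right) \frac{1}{3} - \frac{45}{2 - 12}\right) + 10\right)^{2} = \left(\left(- \frac{19}{3} - \frac{45}{-10}\right) + 10\right)^{2} = \left(\left(- \frac{19}{3} - - \frac{9}{2}\right) + 10\right)^{2} = \left(\left(- \frac{19}{3} + \frac{9}{2}\right) + 10\right)^{2} = \left(- \frac{11}{6} + 10\right)^{2} = \left(\frac{49}{6}\right)^{2} = \frac{2401}{36}$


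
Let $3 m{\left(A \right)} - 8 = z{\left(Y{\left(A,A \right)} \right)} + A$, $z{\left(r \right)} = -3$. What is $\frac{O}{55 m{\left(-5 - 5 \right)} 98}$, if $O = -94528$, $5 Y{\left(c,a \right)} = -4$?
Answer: $\frac{20256}{1925} \approx 10.523$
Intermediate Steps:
$Y{\left(c,a \right)} = - \frac{4}{5}$ ($Y{\left(c,a \right)} = \frac{1}{5} \left(-4\right) = - \frac{4}{5}$)
$m{\left(A \right)} = \frac{5}{3} + \frac{A}{3}$ ($m{\left(A \right)} = \frac{8}{3} + \frac{-3 + A}{3} = \frac{8}{3} + \left(-1 + \frac{A}{3}\right) = \frac{5}{3} + \frac{A}{3}$)
$\frac{O}{55 m{\left(-5 - 5 \right)} 98} = - \frac{94528}{55 \left(\frac{5}{3} + \frac{-5 - 5}{3}\right) 98} = - \frac{94528}{55 \left(\frac{5}{3} + \frac{1}{3} \left(-10\right)\right) 98} = - \frac{94528}{55 \left(\frac{5}{3} - \frac{10}{3}\right) 98} = - \frac{94528}{55 \left(- \frac{5}{3}\right) 98} = - \frac{94528}{\left(- \frac{275}{3}\right) 98} = - \frac{94528}{- \frac{26950}{3}} = \left(-94528\right) \left(- \frac{3}{26950}\right) = \frac{20256}{1925}$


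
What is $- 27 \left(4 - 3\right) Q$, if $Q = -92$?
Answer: $2484$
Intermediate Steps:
$- 27 \left(4 - 3\right) Q = - 27 \left(4 - 3\right) \left(-92\right) = \left(-27\right) 1 \left(-92\right) = \left(-27\right) \left(-92\right) = 2484$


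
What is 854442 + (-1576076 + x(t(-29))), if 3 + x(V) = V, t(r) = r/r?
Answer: -721636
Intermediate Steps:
t(r) = 1
x(V) = -3 + V
854442 + (-1576076 + x(t(-29))) = 854442 + (-1576076 + (-3 + 1)) = 854442 + (-1576076 - 2) = 854442 - 1576078 = -721636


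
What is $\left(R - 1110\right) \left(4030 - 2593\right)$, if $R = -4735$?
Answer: $-8399265$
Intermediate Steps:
$\left(R - 1110\right) \left(4030 - 2593\right) = \left(-4735 - 1110\right) \left(4030 - 2593\right) = \left(-5845\right) 1437 = -8399265$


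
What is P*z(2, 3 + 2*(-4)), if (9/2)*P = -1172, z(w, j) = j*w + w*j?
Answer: 46880/9 ≈ 5208.9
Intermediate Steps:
z(w, j) = 2*j*w (z(w, j) = j*w + j*w = 2*j*w)
P = -2344/9 (P = (2/9)*(-1172) = -2344/9 ≈ -260.44)
P*z(2, 3 + 2*(-4)) = -4688*(3 + 2*(-4))*2/9 = -4688*(3 - 8)*2/9 = -4688*(-5)*2/9 = -2344/9*(-20) = 46880/9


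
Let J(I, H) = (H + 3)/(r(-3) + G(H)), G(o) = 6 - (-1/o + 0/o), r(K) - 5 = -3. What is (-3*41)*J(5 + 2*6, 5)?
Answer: -120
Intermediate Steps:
r(K) = 2 (r(K) = 5 - 3 = 2)
G(o) = 6 + 1/o (G(o) = 6 - (-1/o + 0) = 6 - (-1)/o = 6 + 1/o)
J(I, H) = (3 + H)/(8 + 1/H) (J(I, H) = (H + 3)/(2 + (6 + 1/H)) = (3 + H)/(8 + 1/H))
(-3*41)*J(5 + 2*6, 5) = (-3*41)*(5*(3 + 5)/(1 + 8*5)) = -615*8/(1 + 40) = -615*8/41 = -123*40/41 = -120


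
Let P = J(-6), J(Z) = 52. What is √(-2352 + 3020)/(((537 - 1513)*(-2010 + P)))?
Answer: √167/955504 ≈ 1.3525e-5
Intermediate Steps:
P = 52
√(-2352 + 3020)/(((537 - 1513)*(-2010 + P))) = √(-2352 + 3020)/(((537 - 1513)*(-2010 + 52))) = √668/((-976*(-1958))) = (2*√167)/1911008 = (2*√167)*(1/1911008) = √167/955504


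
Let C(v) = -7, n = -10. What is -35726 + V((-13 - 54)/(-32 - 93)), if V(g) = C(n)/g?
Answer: -2394517/67 ≈ -35739.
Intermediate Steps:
V(g) = -7/g
-35726 + V((-13 - 54)/(-32 - 93)) = -35726 - 7*(-32 - 93)/(-13 - 54) = -35726 - 7/((-67/(-125))) = -35726 - 7/((-67*(-1/125))) = -35726 - 7/67/125 = -35726 - 7*125/67 = -35726 - 875/67 = -2394517/67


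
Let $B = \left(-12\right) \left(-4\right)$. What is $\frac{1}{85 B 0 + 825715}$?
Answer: $\frac{1}{825715} \approx 1.2111 \cdot 10^{-6}$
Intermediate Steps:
$B = 48$
$\frac{1}{85 B 0 + 825715} = \frac{1}{85 \cdot 48 \cdot 0 + 825715} = \frac{1}{4080 \cdot 0 + 825715} = \frac{1}{0 + 825715} = \frac{1}{825715}$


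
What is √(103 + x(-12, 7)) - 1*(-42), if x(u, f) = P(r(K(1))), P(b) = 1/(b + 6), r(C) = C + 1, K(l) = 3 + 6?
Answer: 42 + √1649/4 ≈ 52.152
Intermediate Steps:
K(l) = 9
r(C) = 1 + C
P(b) = 1/(6 + b)
x(u, f) = 1/16 (x(u, f) = 1/(6 + (1 + 9)) = 1/(6 + 10) = 1/16)
√(103 + x(-12, 7)) - 1*(-42) = √(103 + 1/16) - 1*(-42) = √(1649/16) + 42 = √1649/4 + 42 = 42 + √1649/4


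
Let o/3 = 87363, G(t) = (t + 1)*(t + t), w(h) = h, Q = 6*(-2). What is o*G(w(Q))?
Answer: 69191496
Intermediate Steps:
Q = -12
G(t) = 2*t*(1 + t) (G(t) = (1 + t)*(2*t) = 2*t*(1 + t))
o = 262089 (o = 3*87363 = 262089)
o*G(w(Q)) = 262089*(2*(-12)*(1 - 12)) = 262089*(2*(-12)*(-11)) = 262089*264 = 69191496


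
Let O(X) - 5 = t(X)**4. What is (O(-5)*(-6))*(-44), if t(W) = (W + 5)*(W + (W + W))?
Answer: 1320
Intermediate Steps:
t(W) = 3*W*(5 + W) (t(W) = (5 + W)*(W + 2*W) = (5 + W)*(3*W) = 3*W*(5 + W))
O(X) = 5 + 81*X**4*(5 + X)**4 (O(X) = 5 + (3*X*(5 + X))**4 = 5 + 81*X**4*(5 + X)**4)
(O(-5)*(-6))*(-44) = ((5 + 81*(-5)**4*(5 - 5)**4)*(-6))*(-44) = ((5 + 81*625*0**4)*(-6))*(-44) = ((5 + 81*625*0)*(-6))*(-44) = ((5 + 0)*(-6))*(-44) = (5*(-6))*(-44) = -30*(-44) = 1320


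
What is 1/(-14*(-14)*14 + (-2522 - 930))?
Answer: -1/708 ≈ -0.0014124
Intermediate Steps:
1/(-14*(-14)*14 + (-2522 - 930)) = 1/(196*14 - 3452) = 1/(2744 - 3452) = 1/(-708) = -1/708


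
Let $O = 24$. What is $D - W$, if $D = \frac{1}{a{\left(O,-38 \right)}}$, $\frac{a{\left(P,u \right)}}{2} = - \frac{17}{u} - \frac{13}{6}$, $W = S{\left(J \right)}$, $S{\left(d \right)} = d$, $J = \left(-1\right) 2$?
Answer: $\frac{335}{196} \approx 1.7092$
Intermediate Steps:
$J = -2$
$W = -2$
$a{\left(P,u \right)} = - \frac{13}{3} - \frac{34}{u}$ ($a{\left(P,u \right)} = 2 \left(- \frac{17}{u} - \frac{13}{6}\right) = 2 \left(- \frac{13}{6} - \frac{17}{u}\right) = - \frac{13}{3} - \frac{34}{u}$)
$D = - \frac{57}{196}$ ($D = \frac{1}{- \frac{13}{3} - \frac{34}{-38}} = \frac{1}{- \frac{13}{3} - - \frac{17}{19}} = \frac{1}{- \frac{13}{3} + \frac{17}{19}} = \frac{1}{- \frac{196}{57}} = - \frac{57}{196} \approx -0.29082$)
$D - W = - \frac{57}{196} - -2 = - \frac{57}{196} + 2 = \frac{335}{196}$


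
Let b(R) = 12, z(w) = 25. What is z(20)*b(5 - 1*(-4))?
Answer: 300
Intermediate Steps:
z(20)*b(5 - 1*(-4)) = 25*12 = 300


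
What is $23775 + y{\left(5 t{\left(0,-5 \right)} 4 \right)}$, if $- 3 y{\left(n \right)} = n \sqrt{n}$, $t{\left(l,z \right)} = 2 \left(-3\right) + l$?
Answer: $23775 + 80 i \sqrt{30} \approx 23775.0 + 438.18 i$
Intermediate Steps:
$t{\left(l,z \right)} = -6 + l$
$y{\left(n \right)} = - \frac{n^{\frac{3}{2}}}{3}$ ($y{\left(n \right)} = - \frac{n \sqrt{n}}{3} = - \frac{n^{\frac{3}{2}}}{3}$)
$23775 + y{\left(5 t{\left(0,-5 \right)} 4 \right)} = 23775 - \frac{\left(5 \left(-6 + 0\right) 4\right)^{\frac{3}{2}}}{3} = 23775 - \frac{\left(5 \left(-6\right) 4\right)^{\frac{3}{2}}}{3} = 23775 - \frac{\left(\left(-30\right) 4\right)^{\frac{3}{2}}}{3} = 23775 - \frac{\left(-120\right)^{\frac{3}{2}}}{3} = 23775 - \frac{\left(-240\right) i \sqrt{30}}{3} = 23775 + 80 i \sqrt{30}$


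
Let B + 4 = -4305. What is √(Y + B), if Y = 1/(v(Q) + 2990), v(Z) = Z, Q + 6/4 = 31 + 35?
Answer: I*√160811355011/6109 ≈ 65.643*I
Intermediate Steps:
Q = 129/2 (Q = -3/2 + (31 + 35) = -3/2 + 66 = 129/2 ≈ 64.500)
Y = 2/6109 (Y = 1/(129/2 + 2990) = 1/(6109/2) = 2/6109 ≈ 0.00032739)
B = -4309 (B = -4 - 4305 = -4309)
√(Y + B) = √(2/6109 - 4309) = √(-26323679/6109) = I*√160811355011/6109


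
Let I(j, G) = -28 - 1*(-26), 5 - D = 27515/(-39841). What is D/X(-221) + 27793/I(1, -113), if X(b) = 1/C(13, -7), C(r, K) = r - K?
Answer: -1098232113/79682 ≈ -13783.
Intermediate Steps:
D = 226720/39841 (D = 5 - 27515/(-39841) = 5 - 27515*(-1)/39841 = 5 - 1*(-27515/39841) = 5 + 27515/39841 = 226720/39841 ≈ 5.6906)
I(j, G) = -2 (I(j, G) = -28 + 26 = -2)
X(b) = 1/20 (X(b) = 1/(13 - 1*(-7)) = 1/(13 + 7) = 1/20)
D/X(-221) + 27793/I(1, -113) = 226720/(39841*(1/20)) + 27793/(-2) = (226720/39841)*20 + 27793*(-½) = 4534400/39841 - 27793/2 = -1098232113/79682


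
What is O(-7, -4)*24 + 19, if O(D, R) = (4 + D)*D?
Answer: 523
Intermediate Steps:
O(D, R) = D*(4 + D)
O(-7, -4)*24 + 19 = -7*(4 - 7)*24 + 19 = -7*(-3)*24 + 19 = 21*24 + 19 = 504 + 19 = 523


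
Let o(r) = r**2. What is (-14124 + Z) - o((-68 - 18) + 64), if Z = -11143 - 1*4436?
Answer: -30187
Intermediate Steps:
Z = -15579 (Z = -11143 - 4436 = -15579)
(-14124 + Z) - o((-68 - 18) + 64) = (-14124 - 15579) - ((-68 - 18) + 64)**2 = -29703 - (-86 + 64)**2 = -29703 - 1*(-22)**2 = -29703 - 1*484 = -29703 - 484 = -30187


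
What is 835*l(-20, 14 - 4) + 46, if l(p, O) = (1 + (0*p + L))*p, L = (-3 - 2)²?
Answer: -434154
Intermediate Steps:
L = 25 (L = (-5)² = 25)
l(p, O) = 26*p (l(p, O) = (1 + (0*p + 25))*p = (1 + (0 + 25))*p = (1 + 25)*p = 26*p)
835*l(-20, 14 - 4) + 46 = 835*(26*(-20)) + 46 = 835*(-520) + 46 = -434200 + 46 = -434154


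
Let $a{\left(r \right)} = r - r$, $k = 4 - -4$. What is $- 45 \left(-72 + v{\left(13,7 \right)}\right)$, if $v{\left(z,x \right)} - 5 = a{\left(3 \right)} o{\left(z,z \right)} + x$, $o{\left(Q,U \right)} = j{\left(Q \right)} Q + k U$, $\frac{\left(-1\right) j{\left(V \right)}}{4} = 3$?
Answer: $2700$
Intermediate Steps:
$k = 8$ ($k = 4 + 4 = 8$)
$a{\left(r \right)} = 0$
$j{\left(V \right)} = -12$ ($j{\left(V \right)} = \left(-4\right) 3 = -12$)
$o{\left(Q,U \right)} = - 12 Q + 8 U$
$v{\left(z,x \right)} = 5 + x$ ($v{\left(z,x \right)} = 5 + \left(0 \left(- 12 z + 8 z\right) + x\right) = 5 + \left(0 \left(- 4 z\right) + x\right) = 5 + \left(0 + x\right) = 5 + x$)
$- 45 \left(-72 + v{\left(13,7 \right)}\right) = - 45 \left(-72 + \left(5 + 7\right)\right) = - 45 \left(-72 + 12\right) = \left(-45\right) \left(-60\right) = 2700$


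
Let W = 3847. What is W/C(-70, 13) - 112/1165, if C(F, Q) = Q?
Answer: 4480299/15145 ≈ 295.83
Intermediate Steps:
W/C(-70, 13) - 112/1165 = 3847/13 - 112/1165 = 4480299/15145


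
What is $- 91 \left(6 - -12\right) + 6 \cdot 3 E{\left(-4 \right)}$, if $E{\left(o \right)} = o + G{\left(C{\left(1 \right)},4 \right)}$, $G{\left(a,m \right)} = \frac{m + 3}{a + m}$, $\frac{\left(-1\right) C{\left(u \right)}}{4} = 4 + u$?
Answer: $- \frac{13743}{8} \approx -1717.9$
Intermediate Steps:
$C{\left(u \right)} = -16 - 4 u$ ($C{\left(u \right)} = - 4 \left(4 + u\right) = -16 - 4 u$)
$G{\left(a,m \right)} = \frac{3 + m}{a + m}$
$E{\left(o \right)} = - \frac{7}{16} + o$ ($E{\left(o \right)} = o + \frac{3 + 4}{\left(-16 - 4\right) + 4} = o + \frac{1}{\left(-16 - 4\right) + 4} \cdot 7 = o + \frac{1}{-20 + 4} \cdot 7 = o + \frac{1}{-16} \cdot 7 = o - \frac{7}{16} = - \frac{7}{16} + o$)
$- 91 \left(6 - -12\right) + 6 \cdot 3 E{\left(-4 \right)} = - 91 \left(6 - -12\right) + 6 \cdot 3 \left(- \frac{7}{16} - 4\right) = - 91 \left(6 + 12\right) + 18 \left(- \frac{71}{16}\right) = \left(-91\right) 18 - \frac{639}{8} = -1638 - \frac{639}{8} = - \frac{13743}{8}$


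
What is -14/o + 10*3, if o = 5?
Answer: 136/5 ≈ 27.200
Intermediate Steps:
-14/o + 10*3 = -14/5 + 10*3 = -14*1/5 + 30 = -14/5 + 30 = 136/5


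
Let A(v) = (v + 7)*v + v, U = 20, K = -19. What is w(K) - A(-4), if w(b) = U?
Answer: 36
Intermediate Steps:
w(b) = 20
A(v) = v + v*(7 + v) (A(v) = (7 + v)*v + v = v*(7 + v) + v = v + v*(7 + v))
w(K) - A(-4) = 20 - (-4)*(8 - 4) = 20 - (-4)*4 = 20 - 1*(-16) = 20 + 16 = 36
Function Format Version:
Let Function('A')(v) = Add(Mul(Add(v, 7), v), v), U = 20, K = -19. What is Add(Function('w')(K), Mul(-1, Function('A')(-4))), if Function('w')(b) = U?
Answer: 36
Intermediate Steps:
Function('w')(b) = 20
Function('A')(v) = Add(v, Mul(v, Add(7, v))) (Function('A')(v) = Add(Mul(Add(7, v), v), v) = Add(Mul(v, Add(7, v)), v) = Add(v, Mul(v, Add(7, v))))
Add(Function('w')(K), Mul(-1, Function('A')(-4))) = Add(20, Mul(-1, Mul(-4, Add(8, -4)))) = Add(20, Mul(-1, Mul(-4, 4))) = Add(20, Mul(-1, -16)) = Add(20, 16) = 36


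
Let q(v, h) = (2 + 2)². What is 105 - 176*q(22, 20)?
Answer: -2711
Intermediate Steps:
q(v, h) = 16 (q(v, h) = 4² = 16)
105 - 176*q(22, 20) = 105 - 176*16 = 105 - 2816 = -2711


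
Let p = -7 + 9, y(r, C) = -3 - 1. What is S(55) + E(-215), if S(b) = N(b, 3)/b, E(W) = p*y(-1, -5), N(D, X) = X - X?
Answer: -8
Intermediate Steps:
y(r, C) = -4
p = 2
N(D, X) = 0
E(W) = -8 (E(W) = 2*(-4) = -8)
S(b) = 0 (S(b) = 0/b = 0)
S(55) + E(-215) = 0 - 8 = -8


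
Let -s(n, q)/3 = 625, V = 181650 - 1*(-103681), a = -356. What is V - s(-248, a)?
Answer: 287206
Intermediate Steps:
V = 285331 (V = 181650 + 103681 = 285331)
s(n, q) = -1875 (s(n, q) = -3*625 = -1875)
V - s(-248, a) = 285331 - 1*(-1875) = 285331 + 1875 = 287206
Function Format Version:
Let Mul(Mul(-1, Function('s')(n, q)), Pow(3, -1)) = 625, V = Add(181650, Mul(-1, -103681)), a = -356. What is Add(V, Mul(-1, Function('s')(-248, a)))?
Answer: 287206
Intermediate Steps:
V = 285331 (V = Add(181650, 103681) = 285331)
Function('s')(n, q) = -1875 (Function('s')(n, q) = Mul(-3, 625) = -1875)
Add(V, Mul(-1, Function('s')(-248, a))) = Add(285331, Mul(-1, -1875)) = Add(285331, 1875) = 287206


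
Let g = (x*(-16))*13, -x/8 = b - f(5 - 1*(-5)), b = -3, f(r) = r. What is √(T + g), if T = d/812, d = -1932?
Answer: I*√18194513/29 ≈ 147.09*I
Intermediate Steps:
x = 104 (x = -8*(-3 - (5 - 1*(-5))) = -8*(-3 - (5 + 5)) = -8*(-3 - 1*10) = -8*(-3 - 10) = -8*(-13) = 104)
g = -21632 (g = (104*(-16))*13 = -1664*13 = -21632)
T = -69/29 (T = -1932/812 = -1932*1/812 = -69/29 ≈ -2.3793)
√(T + g) = √(-69/29 - 21632) = √(-627397/29) = I*√18194513/29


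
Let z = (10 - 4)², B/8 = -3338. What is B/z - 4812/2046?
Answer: -2283734/3069 ≈ -744.13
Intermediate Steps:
B = -26704 (B = 8*(-3338) = -26704)
z = 36 (z = 6² = 36)
B/z - 4812/2046 = -26704/36 - 4812/2046 = -26704*1/36 - 4812*1/2046 = -6676/9 - 802/341 = -2283734/3069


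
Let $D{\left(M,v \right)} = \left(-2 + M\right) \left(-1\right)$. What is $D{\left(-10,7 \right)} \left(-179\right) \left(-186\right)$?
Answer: $399528$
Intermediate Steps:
$D{\left(M,v \right)} = 2 - M$
$D{\left(-10,7 \right)} \left(-179\right) \left(-186\right) = \left(2 - -10\right) \left(-179\right) \left(-186\right) = \left(2 + 10\right) \left(-179\right) \left(-186\right) = 12 \left(-179\right) \left(-186\right) = \left(-2148\right) \left(-186\right) = 399528$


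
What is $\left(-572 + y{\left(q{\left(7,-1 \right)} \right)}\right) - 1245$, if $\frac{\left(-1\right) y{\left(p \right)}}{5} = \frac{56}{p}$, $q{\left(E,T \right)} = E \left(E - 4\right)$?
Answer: $- \frac{5491}{3} \approx -1830.3$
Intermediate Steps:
$q{\left(E,T \right)} = E \left(-4 + E\right)$
$y{\left(p \right)} = - \frac{280}{p}$ ($y{\left(p \right)} = - 5 \frac{56}{p} = - \frac{280}{p}$)
$\left(-572 + y{\left(q{\left(7,-1 \right)} \right)}\right) - 1245 = \left(-572 - \frac{280}{7 \left(-4 + 7\right)}\right) - 1245 = \left(-572 - \frac{280}{7 \cdot 3}\right) - 1245 = \left(-572 - \frac{280}{21}\right) - 1245 = \left(-572 - \frac{40}{3}\right) - 1245 = - \frac{1756}{3} - 1245 = - \frac{5491}{3}$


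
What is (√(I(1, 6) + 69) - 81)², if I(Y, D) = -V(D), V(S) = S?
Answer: 6624 - 486*√7 ≈ 5338.2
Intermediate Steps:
I(Y, D) = -D
(√(I(1, 6) + 69) - 81)² = (√(-1*6 + 69) - 81)² = (√(-6 + 69) - 81)² = (√63 - 81)² = (3*√7 - 81)² = (-81 + 3*√7)²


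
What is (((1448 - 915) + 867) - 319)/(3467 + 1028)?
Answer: 1081/4495 ≈ 0.24049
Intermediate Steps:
(((1448 - 915) + 867) - 319)/(3467 + 1028) = ((533 + 867) - 319)/4495 = (1400 - 319)*(1/4495) = 1081*(1/4495) = 1081/4495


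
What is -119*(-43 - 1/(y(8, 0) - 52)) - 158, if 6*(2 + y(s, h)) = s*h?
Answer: 267667/54 ≈ 4956.8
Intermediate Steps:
y(s, h) = -2 + h*s/6 (y(s, h) = -2 + (s*h)/6 = -2 + (h*s)/6 = -2 + h*s/6)
-119*(-43 - 1/(y(8, 0) - 52)) - 158 = -119*(-43 - 1/((-2 + (⅙)*0*8) - 52)) - 158 = -119*(-43 - 1/((-2 + 0) - 52)) - 158 = -119*(-43 - 1/(-2 - 52)) - 158 = -119*(-43 - 1/(-54)) - 158 = -119*(-43 - 1*(-1/54)) - 158 = -119*(-43 + 1/54) - 158 = -119*(-2321/54) - 158 = 276199/54 - 158 = 267667/54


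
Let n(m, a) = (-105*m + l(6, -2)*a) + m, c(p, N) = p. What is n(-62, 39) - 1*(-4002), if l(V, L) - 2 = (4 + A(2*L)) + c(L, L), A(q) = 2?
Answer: 10684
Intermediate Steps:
l(V, L) = 8 + L (l(V, L) = 2 + ((4 + 2) + L) = 2 + (6 + L) = 8 + L)
n(m, a) = -104*m + 6*a (n(m, a) = (-105*m + (8 - 2)*a) + m = (-105*m + 6*a) + m = -104*m + 6*a)
n(-62, 39) - 1*(-4002) = (-104*(-62) + 6*39) - 1*(-4002) = (6448 + 234) + 4002 = 6682 + 4002 = 10684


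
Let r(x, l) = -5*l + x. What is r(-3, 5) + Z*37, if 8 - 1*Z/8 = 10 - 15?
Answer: 3820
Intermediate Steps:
r(x, l) = x - 5*l
Z = 104 (Z = 64 - 8*(10 - 15) = 64 - 8*(-5) = 64 + 40 = 104)
r(-3, 5) + Z*37 = (-3 - 5*5) + 104*37 = (-3 - 25) + 3848 = -28 + 3848 = 3820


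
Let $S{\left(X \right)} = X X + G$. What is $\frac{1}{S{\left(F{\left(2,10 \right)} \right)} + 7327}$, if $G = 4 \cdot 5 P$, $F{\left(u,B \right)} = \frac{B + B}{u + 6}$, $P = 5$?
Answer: $\frac{4}{29733} \approx 0.00013453$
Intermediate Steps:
$F{\left(u,B \right)} = \frac{2 B}{6 + u}$
$G = 100$ ($G = 4 \cdot 5 \cdot 5 = 20 \cdot 5 = 100$)
$S{\left(X \right)} = 100 + X^{2}$ ($S{\left(X \right)} = X X + 100 = X^{2} + 100 = 100 + X^{2}$)
$\frac{1}{S{\left(F{\left(2,10 \right)} \right)} + 7327} = \frac{1}{\left(100 + \left(2 \cdot 10 \frac{1}{6 + 2}\right)^{2}\right) + 7327} = \frac{1}{\left(100 + \left(2 \cdot 10 \cdot \frac{1}{8}\right)^{2}\right) + 7327} = \frac{1}{\left(100 + \left(\frac{5}{2}\right)^{2}\right) + 7327} = \frac{1}{\left(100 + \frac{25}{4}\right) + 7327} = \frac{1}{\frac{425}{4} + 7327} = \frac{1}{\frac{29733}{4}} = \frac{4}{29733}$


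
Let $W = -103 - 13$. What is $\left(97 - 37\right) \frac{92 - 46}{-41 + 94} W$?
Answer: $- \frac{320160}{53} \approx -6040.8$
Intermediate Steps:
$W = -116$ ($W = -103 - 13 = -116$)
$\left(97 - 37\right) \frac{92 - 46}{-41 + 94} W = \left(97 - 37\right) \frac{92 - 46}{-41 + 94} \left(-116\right) = 60 \cdot \frac{46}{53} \left(-116\right) = \frac{2760}{53} \left(-116\right) = - \frac{320160}{53}$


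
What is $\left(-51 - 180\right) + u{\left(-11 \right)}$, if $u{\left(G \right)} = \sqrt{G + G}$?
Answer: $-231 + i \sqrt{22} \approx -231.0 + 4.6904 i$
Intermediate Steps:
$u{\left(G \right)} = \sqrt{2} \sqrt{G}$ ($u{\left(G \right)} = \sqrt{2 G} = \sqrt{2} \sqrt{G}$)
$\left(-51 - 180\right) + u{\left(-11 \right)} = \left(-51 - 180\right) + \sqrt{2} \sqrt{-11} = -231 + \sqrt{2} i \sqrt{11} = -231 + i \sqrt{22}$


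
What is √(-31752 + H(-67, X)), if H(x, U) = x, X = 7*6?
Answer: I*√31819 ≈ 178.38*I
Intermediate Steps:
X = 42
√(-31752 + H(-67, X)) = √(-31752 - 67) = √(-31819) = I*√31819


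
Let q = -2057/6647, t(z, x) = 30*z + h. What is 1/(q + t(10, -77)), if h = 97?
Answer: 391/155106 ≈ 0.0025209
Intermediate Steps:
t(z, x) = 97 + 30*z (t(z, x) = 30*z + 97 = 97 + 30*z)
q = -121/391 (q = -2057*1/6647 = -121/391 ≈ -0.30946)
1/(q + t(10, -77)) = 1/(-121/391 + (97 + 30*10)) = 1/(-121/391 + (97 + 300)) = 1/(-121/391 + 397) = 1/(155106/391) = 391/155106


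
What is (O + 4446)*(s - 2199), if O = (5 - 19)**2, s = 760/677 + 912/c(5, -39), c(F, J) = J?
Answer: -90747975934/8801 ≈ -1.0311e+7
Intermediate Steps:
s = -195928/8801 (s = 760/677 + 912/(-39) = 760*(1/677) + 912*(-1/39) = 760/677 - 304/13 = -195928/8801 ≈ -22.262)
O = 196 (O = (-14)**2 = 196)
(O + 4446)*(s - 2199) = (196 + 4446)*(-195928/8801 - 2199) = 4642*(-19549327/8801) = -90747975934/8801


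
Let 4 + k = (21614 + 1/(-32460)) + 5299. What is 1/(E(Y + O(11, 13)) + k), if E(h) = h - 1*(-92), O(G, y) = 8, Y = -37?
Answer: 32460/875511119 ≈ 3.7075e-5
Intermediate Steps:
E(h) = 92 + h (E(h) = h + 92 = 92 + h)
k = 873466139/32460 (k = -4 + ((21614 + 1/(-32460)) + 5299) = -4 + ((21614 - 1/32460) + 5299) = -4 + (701590439/32460 + 5299) = -4 + 873595979/32460 = 873466139/32460 ≈ 26909.)
1/(E(Y + O(11, 13)) + k) = 1/((92 + (-37 + 8)) + 873466139/32460) = 1/((92 - 29) + 873466139/32460) = 1/(63 + 873466139/32460) = 1/(875511119/32460) = 32460/875511119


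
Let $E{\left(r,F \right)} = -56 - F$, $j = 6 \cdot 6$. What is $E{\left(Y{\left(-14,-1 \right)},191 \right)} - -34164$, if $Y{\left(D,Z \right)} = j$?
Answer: $33917$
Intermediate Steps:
$j = 36$
$Y{\left(D,Z \right)} = 36$
$E{\left(Y{\left(-14,-1 \right)},191 \right)} - -34164 = \left(-56 - 191\right) - -34164 = \left(-56 - 191\right) + 34164 = -247 + 34164 = 33917$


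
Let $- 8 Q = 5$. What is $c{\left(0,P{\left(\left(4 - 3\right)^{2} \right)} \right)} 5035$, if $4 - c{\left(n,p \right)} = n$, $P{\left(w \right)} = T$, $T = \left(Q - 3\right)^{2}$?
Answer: $20140$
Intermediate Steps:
$Q = - \frac{5}{8}$ ($Q = \left(- \frac{1}{8}\right) 5 = - \frac{5}{8} \approx -0.625$)
$T = \frac{841}{64}$ ($T = \left(- \frac{5}{8} - 3\right)^{2} = \left(- \frac{29}{8}\right)^{2} = \frac{841}{64} \approx 13.141$)
$P{\left(w \right)} = \frac{841}{64}$
$c{\left(n,p \right)} = 4 - n$
$c{\left(0,P{\left(\left(4 - 3\right)^{2} \right)} \right)} 5035 = \left(4 - 0\right) 5035 = \left(4 + 0\right) 5035 = 4 \cdot 5035 = 20140$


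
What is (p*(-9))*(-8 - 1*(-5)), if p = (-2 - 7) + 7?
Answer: -54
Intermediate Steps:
p = -2 (p = -9 + 7 = -2)
(p*(-9))*(-8 - 1*(-5)) = (-2*(-9))*(-8 - 1*(-5)) = 18*(-8 + 5) = 18*(-3) = -54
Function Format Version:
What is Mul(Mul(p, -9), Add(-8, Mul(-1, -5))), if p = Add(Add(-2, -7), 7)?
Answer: -54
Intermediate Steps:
p = -2 (p = Add(-9, 7) = -2)
Mul(Mul(p, -9), Add(-8, Mul(-1, -5))) = Mul(Mul(-2, -9), Add(-8, Mul(-1, -5))) = Mul(18, Add(-8, 5)) = Mul(18, -3) = -54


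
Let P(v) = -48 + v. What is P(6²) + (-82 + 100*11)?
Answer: 1006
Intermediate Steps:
P(6²) + (-82 + 100*11) = (-48 + 6²) + (-82 + 100*11) = (-48 + 36) + (-82 + 1100) = -12 + 1018 = 1006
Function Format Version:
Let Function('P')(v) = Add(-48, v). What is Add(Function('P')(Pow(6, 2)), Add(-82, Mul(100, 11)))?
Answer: 1006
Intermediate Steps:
Add(Function('P')(Pow(6, 2)), Add(-82, Mul(100, 11))) = Add(Add(-48, Pow(6, 2)), Add(-82, Mul(100, 11))) = Add(Add(-48, 36), Add(-82, 1100)) = Add(-12, 1018) = 1006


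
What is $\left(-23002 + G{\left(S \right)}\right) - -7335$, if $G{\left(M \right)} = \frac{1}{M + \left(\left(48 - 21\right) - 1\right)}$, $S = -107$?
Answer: $- \frac{1269028}{81} \approx -15667.0$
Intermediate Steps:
$G{\left(M \right)} = \frac{1}{26 + M}$ ($G{\left(M \right)} = \frac{1}{M + \left(27 - 1\right)} = \frac{1}{M + 26} = \frac{1}{26 + M}$)
$\left(-23002 + G{\left(S \right)}\right) - -7335 = \left(-23002 + \frac{1}{26 - 107}\right) - -7335 = \left(-23002 + \frac{1}{-81}\right) + 7335 = \left(-23002 - \frac{1}{81}\right) + 7335 = - \frac{1863163}{81} + 7335 = - \frac{1269028}{81}$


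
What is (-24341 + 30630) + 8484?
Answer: 14773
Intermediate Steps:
(-24341 + 30630) + 8484 = 6289 + 8484 = 14773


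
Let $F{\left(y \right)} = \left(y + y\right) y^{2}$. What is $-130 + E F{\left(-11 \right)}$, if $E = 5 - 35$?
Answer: $79730$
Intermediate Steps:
$E = -30$ ($E = 5 - 35 = -30$)
$F{\left(y \right)} = 2 y^{3}$ ($F{\left(y \right)} = 2 y y^{2} = 2 y^{3}$)
$-130 + E F{\left(-11 \right)} = -130 - 30 \cdot 2 \left(-11\right)^{3} = -130 - 30 \cdot 2 \left(-1331\right) = -130 - -79860 = -130 + 79860 = 79730$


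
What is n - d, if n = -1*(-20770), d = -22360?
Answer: 43130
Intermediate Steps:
n = 20770
n - d = 20770 - 1*(-22360) = 20770 + 22360 = 43130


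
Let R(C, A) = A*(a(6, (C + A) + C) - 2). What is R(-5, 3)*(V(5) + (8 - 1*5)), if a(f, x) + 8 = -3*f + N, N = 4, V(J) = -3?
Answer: 0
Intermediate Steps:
a(f, x) = -4 - 3*f (a(f, x) = -8 + (-3*f + 4) = -8 + (4 - 3*f) = -4 - 3*f)
R(C, A) = -24*A (R(C, A) = A*((-4 - 3*6) - 2) = A*((-4 - 18) - 2) = A*(-22 - 2) = A*(-24) = -24*A)
R(-5, 3)*(V(5) + (8 - 1*5)) = (-24*3)*(-3 + (8 - 1*5)) = -72*(-3 + (8 - 5)) = -72*(-3 + 3) = -72*0 = 0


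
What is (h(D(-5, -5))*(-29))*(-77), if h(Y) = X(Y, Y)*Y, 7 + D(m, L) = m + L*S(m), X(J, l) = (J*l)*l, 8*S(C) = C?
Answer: 56744283673/4096 ≈ 1.3854e+7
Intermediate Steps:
S(C) = C/8
X(J, l) = J*l**2
D(m, L) = -7 + m + L*m/8 (D(m, L) = -7 + (m + L*(m/8)) = -7 + (m + L*m/8) = -7 + m + L*m/8)
h(Y) = Y**4 (h(Y) = (Y*Y**2)*Y = Y**3*Y = Y**4)
(h(D(-5, -5))*(-29))*(-77) = ((-7 - 5 + (1/8)*(-5)*(-5))**4*(-29))*(-77) = ((-7 - 5 + 25/8)**4*(-29))*(-77) = ((-71/8)**4*(-29))*(-77) = ((25411681/4096)*(-29))*(-77) = -736938749/4096*(-77) = 56744283673/4096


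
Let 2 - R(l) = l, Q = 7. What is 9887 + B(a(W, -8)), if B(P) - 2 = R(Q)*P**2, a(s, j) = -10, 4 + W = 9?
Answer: 9389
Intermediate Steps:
W = 5 (W = -4 + 9 = 5)
R(l) = 2 - l
B(P) = 2 - 5*P**2 (B(P) = 2 + (2 - 1*7)*P**2 = 2 + (2 - 7)*P**2 = 2 - 5*P**2)
9887 + B(a(W, -8)) = 9887 + (2 - 5*(-10)**2) = 9887 + (2 - 5*100) = 9887 + (2 - 500) = 9887 - 498 = 9389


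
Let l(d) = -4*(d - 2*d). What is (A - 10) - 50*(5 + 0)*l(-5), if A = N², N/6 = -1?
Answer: 5026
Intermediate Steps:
N = -6 (N = 6*(-1) = -6)
l(d) = 4*d (l(d) = -(-4)*d = 4*d)
A = 36 (A = (-6)² = 36)
(A - 10) - 50*(5 + 0)*l(-5) = (36 - 10) - 50*(5 + 0)*4*(-5) = 26 - 250*(-20) = 26 - 50*(-100) = 26 + 5000 = 5026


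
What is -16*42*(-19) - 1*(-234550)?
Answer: 247318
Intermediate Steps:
-16*42*(-19) - 1*(-234550) = -672*(-19) + 234550 = 12768 + 234550 = 247318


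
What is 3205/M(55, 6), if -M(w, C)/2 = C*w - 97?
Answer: -3205/466 ≈ -6.8777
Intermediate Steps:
M(w, C) = 194 - 2*C*w (M(w, C) = -2*(C*w - 97) = -2*(-97 + C*w) = 194 - 2*C*w)
3205/M(55, 6) = 3205/(194 - 2*6*55) = 3205/(194 - 660) = 3205/(-466) = 3205*(-1/466) = -3205/466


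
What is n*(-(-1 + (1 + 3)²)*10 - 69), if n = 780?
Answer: -170820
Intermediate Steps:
n*(-(-1 + (1 + 3)²)*10 - 69) = 780*(-(-1 + (1 + 3)²)*10 - 69) = 780*(-(-1 + 4²)*10 - 69) = 780*(-(-1 + 16)*10 - 69) = 780*(-1*15*10 - 69) = 780*(-15*10 - 69) = 780*(-150 - 69) = 780*(-219) = -170820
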